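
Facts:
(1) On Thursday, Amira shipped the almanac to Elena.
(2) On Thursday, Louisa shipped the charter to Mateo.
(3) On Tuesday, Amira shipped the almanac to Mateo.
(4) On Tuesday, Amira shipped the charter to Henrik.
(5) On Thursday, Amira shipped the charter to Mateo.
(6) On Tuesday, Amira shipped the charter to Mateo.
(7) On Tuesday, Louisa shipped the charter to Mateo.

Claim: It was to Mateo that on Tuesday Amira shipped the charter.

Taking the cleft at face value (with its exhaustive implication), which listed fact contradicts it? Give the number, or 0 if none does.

The cleft puts "Mateo" in focus and presupposes the open proposition with agent = Amira, thing = the charter, setting = on Tuesday.
Exhaustivity: Mateo is the only recipient satisfying that background.
Fact (4) shares the background but with recipient = Henrik; exhaustivity is violated.

4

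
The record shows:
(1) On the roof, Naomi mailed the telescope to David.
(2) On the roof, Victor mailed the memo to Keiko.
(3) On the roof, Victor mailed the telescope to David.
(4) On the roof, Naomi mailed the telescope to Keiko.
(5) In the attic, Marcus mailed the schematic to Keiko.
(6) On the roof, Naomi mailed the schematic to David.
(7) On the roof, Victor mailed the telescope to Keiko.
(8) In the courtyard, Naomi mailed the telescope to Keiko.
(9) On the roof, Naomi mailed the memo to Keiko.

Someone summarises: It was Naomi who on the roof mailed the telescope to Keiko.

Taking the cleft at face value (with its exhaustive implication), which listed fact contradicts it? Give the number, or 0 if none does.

Focus of the cleft: "Naomi" (the agent). Presupposed background: same thing, recipient, setting (the telescope / Keiko / on the roof).
Exhaustivity: Naomi is the only agent satisfying that background.
But fact (7) also has same thing, recipient, setting (the telescope / Keiko / on the roof), with agent = Victor — so the exhaustive reading fails.

7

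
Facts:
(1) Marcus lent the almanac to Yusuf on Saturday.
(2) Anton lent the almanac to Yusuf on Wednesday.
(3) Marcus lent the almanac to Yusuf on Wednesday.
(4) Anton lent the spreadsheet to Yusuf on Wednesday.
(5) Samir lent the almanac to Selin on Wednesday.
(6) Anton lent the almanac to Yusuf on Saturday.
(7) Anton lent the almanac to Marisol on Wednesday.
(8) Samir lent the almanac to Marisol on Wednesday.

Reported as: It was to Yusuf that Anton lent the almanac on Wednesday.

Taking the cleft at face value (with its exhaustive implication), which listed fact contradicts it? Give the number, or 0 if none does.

Focus of the cleft: "Yusuf" (the recipient). Presupposed background: same agent, thing, setting (Anton / the almanac / on Wednesday).
Exhaustivity: Yusuf is the only recipient satisfying that background.
But fact (7) also has same agent, thing, setting (Anton / the almanac / on Wednesday), with recipient = Marisol — so the exhaustive reading fails.

7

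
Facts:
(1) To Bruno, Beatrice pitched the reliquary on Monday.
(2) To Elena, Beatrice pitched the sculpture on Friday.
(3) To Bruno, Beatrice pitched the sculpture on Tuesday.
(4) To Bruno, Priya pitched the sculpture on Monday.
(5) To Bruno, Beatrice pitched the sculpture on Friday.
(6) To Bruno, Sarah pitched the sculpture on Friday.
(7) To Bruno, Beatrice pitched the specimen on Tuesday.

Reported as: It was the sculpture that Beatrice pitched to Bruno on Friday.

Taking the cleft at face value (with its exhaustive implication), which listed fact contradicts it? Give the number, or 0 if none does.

Focus of the cleft: "the sculpture" (the thing). Presupposed background: Beatrice as agent and Bruno as recipient and on Friday as setting.
The exhaustive reading says no other thing fits that background.
Every other fact differs from the presupposition on some backgrounded slot, so none challenges the exhaustivity.

0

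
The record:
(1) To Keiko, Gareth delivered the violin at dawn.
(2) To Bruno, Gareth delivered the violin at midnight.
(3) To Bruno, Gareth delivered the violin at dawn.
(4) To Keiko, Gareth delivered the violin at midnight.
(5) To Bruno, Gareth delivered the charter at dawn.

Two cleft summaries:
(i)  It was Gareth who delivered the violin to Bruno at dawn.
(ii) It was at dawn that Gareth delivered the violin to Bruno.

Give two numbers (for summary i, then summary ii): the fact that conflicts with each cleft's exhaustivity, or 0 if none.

0, 2

Summary (i) focuses "Gareth" (the agent); background thing = the violin, recipient = Bruno, setting = at dawn. No fact matches that background with a different agent, so 0.
Summary (ii) focuses "at dawn" (the setting); background agent = Gareth, thing = the violin, recipient = Bruno. Fact (2) matches that background with setting = at midnight — refutes (ii).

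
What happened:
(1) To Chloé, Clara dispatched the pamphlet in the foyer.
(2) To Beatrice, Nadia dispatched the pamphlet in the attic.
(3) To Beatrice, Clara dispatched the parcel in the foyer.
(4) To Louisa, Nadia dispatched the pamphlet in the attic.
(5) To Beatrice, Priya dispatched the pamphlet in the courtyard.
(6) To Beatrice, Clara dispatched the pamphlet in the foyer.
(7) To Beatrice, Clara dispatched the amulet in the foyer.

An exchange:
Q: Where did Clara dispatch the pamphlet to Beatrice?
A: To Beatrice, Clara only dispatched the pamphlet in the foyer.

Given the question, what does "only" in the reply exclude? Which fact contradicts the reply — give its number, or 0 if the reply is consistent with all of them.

0

Answering "Where did ...?" puts focus on the setting — here, "in the foyer".
So "only" ranges over settings; the rest (agent = Clara, thing = the pamphlet, recipient = Beatrice) is presupposed.
No fact keeps agent = Clara, thing = the pamphlet, recipient = Beatrice while changing the setting; every other fact differs on something backgrounded. The reply stands.
(Fact (3) would refute a reading with focus on the thing — but that is not what the question asks.)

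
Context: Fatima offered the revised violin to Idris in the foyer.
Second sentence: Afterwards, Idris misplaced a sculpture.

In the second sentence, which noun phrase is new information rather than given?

a sculpture

"Idris" in the second sentence is given — already mentioned in the context.
"a sculpture" has no antecedent in the context; it is discourse-new (the indefinite article also signals a new referent).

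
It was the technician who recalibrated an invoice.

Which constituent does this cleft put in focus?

In an it-cleft "It was X that/who ...", the clefted constituent X is the focus; the that/who-clause expresses the presupposed open proposition.
Here the focus is "the technician". The backgrounded (presupposed) material includes "an invoice".

the technician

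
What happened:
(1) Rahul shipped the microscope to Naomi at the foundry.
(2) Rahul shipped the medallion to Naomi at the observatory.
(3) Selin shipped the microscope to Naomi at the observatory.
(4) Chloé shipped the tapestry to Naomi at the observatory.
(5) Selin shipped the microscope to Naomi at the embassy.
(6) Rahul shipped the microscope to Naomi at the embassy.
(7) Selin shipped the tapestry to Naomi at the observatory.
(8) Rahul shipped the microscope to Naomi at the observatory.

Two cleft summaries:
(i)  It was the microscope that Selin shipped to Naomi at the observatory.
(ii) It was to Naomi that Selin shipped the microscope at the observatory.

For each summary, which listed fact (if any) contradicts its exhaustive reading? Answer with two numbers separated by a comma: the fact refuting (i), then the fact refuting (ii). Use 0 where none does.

7, 0

(i): focus "the microscope". Looking for same agent, recipient, setting (Selin / Naomi / at the observatory) with some other thing — fact (7) has the tapestry there. Refuted.
(ii): focus "Naomi". No fact shares same agent, thing, setting (Selin / the microscope / at the observatory) with a different recipient. 0.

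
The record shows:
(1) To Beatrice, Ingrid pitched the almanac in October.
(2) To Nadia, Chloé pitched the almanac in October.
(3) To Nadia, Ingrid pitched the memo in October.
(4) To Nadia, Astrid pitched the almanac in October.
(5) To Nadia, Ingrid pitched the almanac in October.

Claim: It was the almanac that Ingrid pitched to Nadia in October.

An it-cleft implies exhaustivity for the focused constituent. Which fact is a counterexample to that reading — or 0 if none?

Focus of the cleft: "the almanac" (the thing). Presupposed background: Ingrid as agent and Nadia as recipient and in October as setting.
Exhaustivity: the almanac is the only thing satisfying that background.
But fact (3) also has Ingrid as agent and Nadia as recipient and in October as setting, with thing = the memo — so the exhaustive reading fails.

3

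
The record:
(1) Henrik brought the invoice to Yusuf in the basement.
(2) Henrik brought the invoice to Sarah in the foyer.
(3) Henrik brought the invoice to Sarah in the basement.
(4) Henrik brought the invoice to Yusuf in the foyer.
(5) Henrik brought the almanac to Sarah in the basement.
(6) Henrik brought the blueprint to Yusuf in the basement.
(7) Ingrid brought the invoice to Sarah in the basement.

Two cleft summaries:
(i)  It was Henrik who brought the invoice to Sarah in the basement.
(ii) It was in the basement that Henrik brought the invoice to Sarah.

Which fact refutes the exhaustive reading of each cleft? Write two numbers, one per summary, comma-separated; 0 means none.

Summary (i) focuses "Henrik" (the agent); background the invoice as thing and Sarah as recipient and in the basement as setting. Fact (7) matches that background with agent = Ingrid — refutes (i).
Summary (ii) focuses "in the basement" (the setting); background Henrik as agent and the invoice as thing and Sarah as recipient. Fact (2) matches that background with setting = in the foyer — refutes (ii).

7, 2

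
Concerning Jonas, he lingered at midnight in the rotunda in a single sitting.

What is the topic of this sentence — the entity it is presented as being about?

Jonas

The construction explicitly marks "Jonas" as what the sentence is about — the topic.
The remainder of the clause is the comment (what is said about the topic).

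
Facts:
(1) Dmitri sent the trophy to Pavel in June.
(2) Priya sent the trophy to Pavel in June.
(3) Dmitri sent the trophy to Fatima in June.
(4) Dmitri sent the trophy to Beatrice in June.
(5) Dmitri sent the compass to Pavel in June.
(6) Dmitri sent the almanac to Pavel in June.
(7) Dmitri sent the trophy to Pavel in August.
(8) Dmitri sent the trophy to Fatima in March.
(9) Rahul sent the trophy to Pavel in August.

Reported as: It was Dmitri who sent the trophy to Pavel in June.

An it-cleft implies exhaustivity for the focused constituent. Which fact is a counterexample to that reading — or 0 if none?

The cleft puts "Dmitri" in focus and presupposes the open proposition with the trophy as thing and Pavel as recipient and in June as setting.
The exhaustive reading says no other agent fits that background.
But fact (2) also has the trophy as thing and Pavel as recipient and in June as setting, with agent = Priya — so the exhaustive reading fails.

2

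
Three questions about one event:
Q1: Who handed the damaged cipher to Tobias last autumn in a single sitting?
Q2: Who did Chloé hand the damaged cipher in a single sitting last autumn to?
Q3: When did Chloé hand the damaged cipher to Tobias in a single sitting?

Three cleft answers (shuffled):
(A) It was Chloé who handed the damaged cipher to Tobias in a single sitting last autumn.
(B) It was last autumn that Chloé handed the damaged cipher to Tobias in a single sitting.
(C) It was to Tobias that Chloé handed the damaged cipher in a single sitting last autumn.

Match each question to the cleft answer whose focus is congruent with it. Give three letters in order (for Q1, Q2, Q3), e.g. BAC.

ACB

Q1 asks about the subject (agent); cleft (A) focuses "Chloé", which is the subject (agent) — so Q1 → A.
Q2 asks about the recipient; cleft (C) focuses "to Tobias", which is the recipient — so Q2 → C.
Q3 asks about the time; cleft (B) focuses "last autumn", which is the time — so Q3 → B.
Mapping: Q1→A, Q2→C, Q3→B.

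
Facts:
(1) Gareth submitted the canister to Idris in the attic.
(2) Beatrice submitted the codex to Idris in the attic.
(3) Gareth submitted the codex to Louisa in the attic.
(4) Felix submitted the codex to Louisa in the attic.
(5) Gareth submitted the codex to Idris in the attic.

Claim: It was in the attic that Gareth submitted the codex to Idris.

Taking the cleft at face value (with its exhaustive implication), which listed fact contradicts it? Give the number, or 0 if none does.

0

Focus of the cleft: "in the attic" (the setting). Presupposed background: same agent, thing, recipient (Gareth / the codex / Idris).
The exhaustive reading says no other setting fits that background.
No listed fact matches the background with a different setting. Exhaustivity holds.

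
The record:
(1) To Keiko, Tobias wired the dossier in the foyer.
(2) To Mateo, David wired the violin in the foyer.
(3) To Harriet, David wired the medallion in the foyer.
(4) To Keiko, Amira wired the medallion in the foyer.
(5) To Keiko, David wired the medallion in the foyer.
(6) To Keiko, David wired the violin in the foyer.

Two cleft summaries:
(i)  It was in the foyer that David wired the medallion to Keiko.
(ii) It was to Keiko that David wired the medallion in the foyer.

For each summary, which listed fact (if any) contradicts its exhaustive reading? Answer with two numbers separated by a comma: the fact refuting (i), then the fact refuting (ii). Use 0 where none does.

(i): focus "in the foyer". No fact shares same agent, thing, recipient (David / the medallion / Keiko) with a different setting. 0.
(ii): focus "Keiko". Looking for same agent, thing, setting (David / the medallion / in the foyer) with some other recipient — fact (3) has Harriet there. Refuted.

0, 3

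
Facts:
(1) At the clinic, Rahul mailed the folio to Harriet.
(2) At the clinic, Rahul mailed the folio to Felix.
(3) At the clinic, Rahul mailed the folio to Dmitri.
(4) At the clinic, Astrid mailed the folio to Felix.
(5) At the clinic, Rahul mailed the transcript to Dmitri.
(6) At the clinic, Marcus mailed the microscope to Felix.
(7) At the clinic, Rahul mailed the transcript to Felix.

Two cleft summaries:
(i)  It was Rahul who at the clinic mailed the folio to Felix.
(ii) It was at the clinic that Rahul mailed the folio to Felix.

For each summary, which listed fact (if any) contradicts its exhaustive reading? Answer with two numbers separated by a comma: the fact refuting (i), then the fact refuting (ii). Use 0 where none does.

(i): focus "Rahul". Looking for the folio as thing and Felix as recipient and at the clinic as setting with some other agent — fact (4) has Astrid there. Refuted.
(ii): focus "at the clinic". No fact shares Rahul as agent and the folio as thing and Felix as recipient with a different setting. 0.

4, 0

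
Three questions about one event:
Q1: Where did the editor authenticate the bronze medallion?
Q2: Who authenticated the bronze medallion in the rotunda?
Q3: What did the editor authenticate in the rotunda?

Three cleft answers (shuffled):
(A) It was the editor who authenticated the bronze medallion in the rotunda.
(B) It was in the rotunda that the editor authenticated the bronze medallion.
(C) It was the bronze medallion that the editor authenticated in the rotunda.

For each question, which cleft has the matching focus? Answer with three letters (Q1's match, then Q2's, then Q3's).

BAC

Q1 asks about the location; cleft (B) focuses "in the rotunda", which is the location — so Q1 → B.
Q2 asks about the subject (agent); cleft (A) focuses "the editor", which is the subject (agent) — so Q2 → A.
Q3 asks about the direct object; cleft (C) focuses "the bronze medallion", which is the direct object — so Q3 → C.
Mapping: Q1→B, Q2→A, Q3→C.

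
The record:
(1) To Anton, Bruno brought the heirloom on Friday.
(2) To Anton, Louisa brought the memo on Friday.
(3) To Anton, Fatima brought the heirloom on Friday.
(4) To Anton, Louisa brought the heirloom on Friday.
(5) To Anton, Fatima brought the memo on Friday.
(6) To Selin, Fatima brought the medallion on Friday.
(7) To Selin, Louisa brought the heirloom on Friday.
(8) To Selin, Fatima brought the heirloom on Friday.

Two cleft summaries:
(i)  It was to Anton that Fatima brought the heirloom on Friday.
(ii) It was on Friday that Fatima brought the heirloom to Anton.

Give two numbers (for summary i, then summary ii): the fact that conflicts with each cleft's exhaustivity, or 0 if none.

(i): focus "Anton". Looking for same agent, thing, setting (Fatima / the heirloom / on Friday) with some other recipient — fact (8) has Selin there. Refuted.
(ii): focus "on Friday". No fact shares same agent, thing, recipient (Fatima / the heirloom / Anton) with a different setting. 0.

8, 0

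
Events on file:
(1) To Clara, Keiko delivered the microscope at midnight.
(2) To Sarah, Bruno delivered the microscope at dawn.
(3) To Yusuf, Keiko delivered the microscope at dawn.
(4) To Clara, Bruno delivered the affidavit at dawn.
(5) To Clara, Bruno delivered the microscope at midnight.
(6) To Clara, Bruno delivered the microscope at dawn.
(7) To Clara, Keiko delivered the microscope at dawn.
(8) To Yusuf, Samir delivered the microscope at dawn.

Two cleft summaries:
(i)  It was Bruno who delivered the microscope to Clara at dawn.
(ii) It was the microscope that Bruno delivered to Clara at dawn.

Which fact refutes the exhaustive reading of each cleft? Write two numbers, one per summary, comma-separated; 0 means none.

(i): focus "Bruno". Looking for same thing, recipient, setting (the microscope / Clara / at dawn) with some other agent — fact (7) has Keiko there. Refuted.
(ii): focus "the microscope". Looking for same agent, recipient, setting (Bruno / Clara / at dawn) with some other thing — fact (4) has the affidavit there. Refuted.

7, 4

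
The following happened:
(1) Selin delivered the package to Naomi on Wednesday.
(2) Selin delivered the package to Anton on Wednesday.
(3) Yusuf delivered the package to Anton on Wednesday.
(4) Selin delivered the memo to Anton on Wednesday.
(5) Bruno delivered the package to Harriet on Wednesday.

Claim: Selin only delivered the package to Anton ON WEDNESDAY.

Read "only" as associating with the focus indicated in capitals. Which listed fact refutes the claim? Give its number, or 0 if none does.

0

Focus (in capitals) is "on Wednesday" — the setting. "Only" excludes alternative settings while holding fixed Selin as agent and the package as thing and Anton as recipient.
No fact matches Selin as agent and the package as thing and Anton as recipient with a different setting — every other fact differs on at least one backgrounded slot. So no fact refutes it.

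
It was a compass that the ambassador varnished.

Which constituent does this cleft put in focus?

a compass

In an it-cleft "It was X that/who ...", the clefted constituent X is the focus; the that/who-clause expresses the presupposed open proposition.
Here the focus is "a compass". The backgrounded (presupposed) material includes "the ambassador".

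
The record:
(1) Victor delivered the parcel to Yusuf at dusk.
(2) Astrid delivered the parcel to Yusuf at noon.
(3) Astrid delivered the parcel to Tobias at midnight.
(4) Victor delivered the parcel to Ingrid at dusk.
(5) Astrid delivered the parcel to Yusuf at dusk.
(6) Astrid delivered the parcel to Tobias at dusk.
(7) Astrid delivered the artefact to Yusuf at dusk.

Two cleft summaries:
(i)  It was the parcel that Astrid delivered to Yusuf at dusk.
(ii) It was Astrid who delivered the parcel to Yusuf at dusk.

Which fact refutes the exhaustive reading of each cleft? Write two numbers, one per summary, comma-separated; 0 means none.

Summary (i) focuses "the parcel" (the thing); background Astrid as agent and Yusuf as recipient and at dusk as setting. Fact (7) matches that background with thing = the artefact — refutes (i).
Summary (ii) focuses "Astrid" (the agent); background the parcel as thing and Yusuf as recipient and at dusk as setting. Fact (1) matches that background with agent = Victor — refutes (ii).

7, 1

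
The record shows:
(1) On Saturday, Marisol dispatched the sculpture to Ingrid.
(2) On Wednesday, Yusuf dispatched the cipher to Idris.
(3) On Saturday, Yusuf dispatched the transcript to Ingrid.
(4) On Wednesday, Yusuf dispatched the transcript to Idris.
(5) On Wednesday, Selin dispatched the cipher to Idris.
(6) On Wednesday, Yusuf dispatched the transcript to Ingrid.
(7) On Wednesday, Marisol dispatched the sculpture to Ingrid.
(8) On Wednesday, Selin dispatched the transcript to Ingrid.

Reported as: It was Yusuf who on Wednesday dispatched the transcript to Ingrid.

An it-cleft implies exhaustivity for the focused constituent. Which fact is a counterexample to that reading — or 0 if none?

8

The cleft puts "Yusuf" in focus and presupposes the open proposition with thing = the transcript, recipient = Ingrid, setting = on Wednesday.
Exhaustivity: Yusuf is the only agent satisfying that background.
But fact (8) also has thing = the transcript, recipient = Ingrid, setting = on Wednesday, with agent = Selin — so the exhaustive reading fails.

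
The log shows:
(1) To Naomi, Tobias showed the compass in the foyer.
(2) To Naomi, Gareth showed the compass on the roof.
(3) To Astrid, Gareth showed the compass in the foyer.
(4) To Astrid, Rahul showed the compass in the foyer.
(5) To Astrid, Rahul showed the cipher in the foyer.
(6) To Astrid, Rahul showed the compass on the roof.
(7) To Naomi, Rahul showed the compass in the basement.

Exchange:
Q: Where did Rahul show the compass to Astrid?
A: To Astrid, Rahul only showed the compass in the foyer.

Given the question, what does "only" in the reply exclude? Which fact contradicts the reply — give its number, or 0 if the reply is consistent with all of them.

The question "Where did ...?" targets the setting, so in the reply the focus falls on "in the foyer".
"Only" then excludes alternative settings while the background — Rahul as agent and the compass as thing and Astrid as recipient — is held fixed.
Fact (6) keeps Rahul as agent and the compass as thing and Astrid as recipient but has setting = on the roof; that refutes the reply.
(Fact (5) would refute a reading with focus on the thing — but that is not what the question asks.)

6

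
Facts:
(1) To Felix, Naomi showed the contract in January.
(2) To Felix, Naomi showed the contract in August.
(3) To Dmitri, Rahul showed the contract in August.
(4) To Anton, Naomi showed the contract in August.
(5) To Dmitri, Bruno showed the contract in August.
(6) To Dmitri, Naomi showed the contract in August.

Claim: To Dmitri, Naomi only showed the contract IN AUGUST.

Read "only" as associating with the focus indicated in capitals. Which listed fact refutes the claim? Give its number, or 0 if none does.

0

The capitals mark "in August" as focus. So "only" rules out other settings, with the rest (Naomi as agent and the contract as thing and Dmitri as recipient) as background.
Every other fact changes something in the background, not just the setting. Nothing refutes the claim.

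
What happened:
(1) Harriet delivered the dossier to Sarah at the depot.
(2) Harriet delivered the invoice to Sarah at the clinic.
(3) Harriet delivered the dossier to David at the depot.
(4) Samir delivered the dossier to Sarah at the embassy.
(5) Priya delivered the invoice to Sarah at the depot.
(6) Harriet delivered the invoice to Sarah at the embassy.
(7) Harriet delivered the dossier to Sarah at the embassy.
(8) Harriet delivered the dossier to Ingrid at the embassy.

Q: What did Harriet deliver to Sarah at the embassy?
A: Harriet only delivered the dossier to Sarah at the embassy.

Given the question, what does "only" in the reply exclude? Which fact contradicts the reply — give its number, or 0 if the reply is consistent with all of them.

Answering "What did ...?" puts focus on the thing — here, "the dossier".
So "only" ranges over things; the rest (agent = Harriet, recipient = Sarah, setting = at the embassy) is presupposed.
Fact (6) shares the background with a different thing (the invoice) — counterexample.
(Fact (8) would refute a reading with focus on the recipient — but that is not what the question asks.)

6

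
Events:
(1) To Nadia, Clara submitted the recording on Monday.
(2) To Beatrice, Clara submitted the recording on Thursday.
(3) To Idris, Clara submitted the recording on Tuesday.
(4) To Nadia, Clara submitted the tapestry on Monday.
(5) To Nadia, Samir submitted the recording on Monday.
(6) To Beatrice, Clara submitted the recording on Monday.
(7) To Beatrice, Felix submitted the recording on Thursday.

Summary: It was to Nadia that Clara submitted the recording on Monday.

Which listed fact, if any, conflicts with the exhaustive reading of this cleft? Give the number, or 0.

6

The cleft puts "Nadia" in focus and presupposes the open proposition with same agent, thing, setting (Clara / the recording / on Monday).
The exhaustive reading says no other recipient fits that background.
But fact (6) also has same agent, thing, setting (Clara / the recording / on Monday), with recipient = Beatrice — so the exhaustive reading fails.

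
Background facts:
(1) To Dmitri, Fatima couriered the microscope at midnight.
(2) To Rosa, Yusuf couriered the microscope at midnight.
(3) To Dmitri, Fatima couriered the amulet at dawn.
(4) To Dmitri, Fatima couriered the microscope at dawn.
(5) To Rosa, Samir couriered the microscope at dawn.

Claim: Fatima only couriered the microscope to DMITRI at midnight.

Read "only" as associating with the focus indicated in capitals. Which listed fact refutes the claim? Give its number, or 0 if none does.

Focus (in capitals) is "Dmitri" — the recipient. "Only" excludes alternative recipients while holding fixed same agent, thing, setting (Fatima / the microscope / at midnight).
Every other fact changes something in the background, not just the recipient. Nothing refutes the claim.

0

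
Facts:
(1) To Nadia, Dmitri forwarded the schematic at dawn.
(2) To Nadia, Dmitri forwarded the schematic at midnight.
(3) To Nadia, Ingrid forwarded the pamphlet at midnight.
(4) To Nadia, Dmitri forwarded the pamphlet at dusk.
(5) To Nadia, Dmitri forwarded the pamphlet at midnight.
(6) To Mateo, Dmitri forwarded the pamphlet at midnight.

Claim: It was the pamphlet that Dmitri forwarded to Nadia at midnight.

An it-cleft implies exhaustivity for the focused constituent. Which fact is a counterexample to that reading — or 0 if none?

2

The cleft puts "the pamphlet" in focus and presupposes the open proposition with agent = Dmitri, recipient = Nadia, setting = at midnight.
The exhaustive reading says no other thing fits that background.
Fact (2) shares the background but with thing = the schematic; exhaustivity is violated.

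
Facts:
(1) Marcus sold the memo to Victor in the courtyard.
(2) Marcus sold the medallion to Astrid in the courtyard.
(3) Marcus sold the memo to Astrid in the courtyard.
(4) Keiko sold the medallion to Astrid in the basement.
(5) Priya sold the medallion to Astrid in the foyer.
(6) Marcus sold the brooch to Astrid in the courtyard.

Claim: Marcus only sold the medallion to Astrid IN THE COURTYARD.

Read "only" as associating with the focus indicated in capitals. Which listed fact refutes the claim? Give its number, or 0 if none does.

0

Focus (in capitals) is "in the courtyard" — the setting. "Only" excludes alternative settings while holding fixed same agent, thing, recipient (Marcus / the medallion / Astrid).
Every other fact changes something in the background, not just the setting. Nothing refutes the claim.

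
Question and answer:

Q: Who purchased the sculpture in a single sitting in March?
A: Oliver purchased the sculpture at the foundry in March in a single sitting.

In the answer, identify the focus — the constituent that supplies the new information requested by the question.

The wh-word "who" asks about the subject (agent).
In the answer, "the sculpture", "in a single sitting" and "in March" are given — repeated from the question.
"at the foundry" is also new, but it specifies the location, which is not what the question asks about — so it is not the focus.
The constituent filling the subject (agent) gap is "Oliver"; that is the focus.

Oliver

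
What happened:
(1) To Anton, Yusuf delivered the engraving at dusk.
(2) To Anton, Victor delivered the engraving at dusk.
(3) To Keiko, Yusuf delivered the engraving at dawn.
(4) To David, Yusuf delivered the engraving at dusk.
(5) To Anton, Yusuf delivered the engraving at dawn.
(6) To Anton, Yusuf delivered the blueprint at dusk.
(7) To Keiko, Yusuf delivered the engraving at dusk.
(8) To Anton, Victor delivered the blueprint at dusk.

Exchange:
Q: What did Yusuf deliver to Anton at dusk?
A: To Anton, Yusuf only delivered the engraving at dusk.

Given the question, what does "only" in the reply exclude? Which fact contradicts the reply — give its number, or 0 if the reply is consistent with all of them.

The question "What did ...?" targets the thing, so in the reply the focus falls on "the engraving".
"Only" then excludes alternative things while the background — agent = Yusuf, recipient = Anton, setting = at dusk — is held fixed.
Fact (6) shares the background with a different thing (the blueprint) — counterexample.
(Fact (4) would refute a reading with focus on the recipient — but that is not what the question asks.)

6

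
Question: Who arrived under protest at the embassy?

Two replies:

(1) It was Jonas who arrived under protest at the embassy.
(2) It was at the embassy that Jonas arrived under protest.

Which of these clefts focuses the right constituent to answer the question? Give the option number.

1

The question word "who" targets the subject (agent).
Option (1) clefts "Jonas" — that matches what the question asks about.
Option (2) clefts "at the embassy" — the location, not what was asked.
So the congruent reply is (1).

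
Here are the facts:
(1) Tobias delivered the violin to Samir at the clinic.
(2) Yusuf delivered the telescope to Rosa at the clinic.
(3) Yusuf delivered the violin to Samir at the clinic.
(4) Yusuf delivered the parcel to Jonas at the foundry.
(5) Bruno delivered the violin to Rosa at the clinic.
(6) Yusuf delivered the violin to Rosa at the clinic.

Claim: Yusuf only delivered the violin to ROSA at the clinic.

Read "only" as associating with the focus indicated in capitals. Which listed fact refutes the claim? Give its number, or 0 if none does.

3

Focus (in capitals) is "Rosa" — the recipient. "Only" excludes alternative recipients while holding fixed Yusuf as agent and the violin as thing and at the clinic as setting.
Fact (3) matches on Yusuf as agent and the violin as thing and at the clinic as setting, but has recipient = Samir instead. That refutes the claim.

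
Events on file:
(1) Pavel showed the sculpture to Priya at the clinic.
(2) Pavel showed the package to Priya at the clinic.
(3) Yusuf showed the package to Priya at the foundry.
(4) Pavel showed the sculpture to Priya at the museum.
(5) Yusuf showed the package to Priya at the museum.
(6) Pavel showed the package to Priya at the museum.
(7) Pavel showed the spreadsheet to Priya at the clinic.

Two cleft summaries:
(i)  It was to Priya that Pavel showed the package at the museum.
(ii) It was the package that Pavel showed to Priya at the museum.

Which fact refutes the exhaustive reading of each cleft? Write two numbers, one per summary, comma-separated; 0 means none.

Summary (i) focuses "Priya" (the recipient); background Pavel as agent and the package as thing and at the museum as setting. No fact matches that background with a different recipient, so 0.
Summary (ii) focuses "the package" (the thing); background Pavel as agent and Priya as recipient and at the museum as setting. Fact (4) matches that background with thing = the sculpture — refutes (ii).

0, 4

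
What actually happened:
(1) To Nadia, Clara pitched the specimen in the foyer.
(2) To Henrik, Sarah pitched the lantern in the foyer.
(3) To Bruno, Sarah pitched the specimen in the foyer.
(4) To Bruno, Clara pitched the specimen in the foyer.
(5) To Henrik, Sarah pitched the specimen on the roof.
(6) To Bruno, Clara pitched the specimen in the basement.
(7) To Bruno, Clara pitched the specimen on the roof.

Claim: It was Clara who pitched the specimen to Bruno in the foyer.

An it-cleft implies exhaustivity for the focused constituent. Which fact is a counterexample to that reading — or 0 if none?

3

Focus of the cleft: "Clara" (the agent). Presupposed background: thing = the specimen, recipient = Bruno, setting = in the foyer.
Exhaustivity: Clara is the only agent satisfying that background.
Fact (3) shares the background but with agent = Sarah; exhaustivity is violated.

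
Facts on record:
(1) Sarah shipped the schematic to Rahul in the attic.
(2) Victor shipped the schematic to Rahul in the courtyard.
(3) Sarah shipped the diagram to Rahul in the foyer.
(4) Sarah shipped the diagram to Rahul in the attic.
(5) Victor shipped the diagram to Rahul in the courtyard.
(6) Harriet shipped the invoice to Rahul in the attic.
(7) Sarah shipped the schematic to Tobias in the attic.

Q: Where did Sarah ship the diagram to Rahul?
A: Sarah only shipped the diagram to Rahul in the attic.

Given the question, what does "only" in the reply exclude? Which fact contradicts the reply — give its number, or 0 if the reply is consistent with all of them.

3

The question "Where did ...?" targets the setting, so in the reply the focus falls on "in the attic".
"Only" then excludes alternative settings while the background — Sarah as agent and the diagram as thing and Rahul as recipient — is held fixed.
Fact (3) keeps Sarah as agent and the diagram as thing and Rahul as recipient but has setting = in the foyer; that refutes the reply.
(Fact (1) would refute a reading with focus on the thing — but that is not what the question asks.)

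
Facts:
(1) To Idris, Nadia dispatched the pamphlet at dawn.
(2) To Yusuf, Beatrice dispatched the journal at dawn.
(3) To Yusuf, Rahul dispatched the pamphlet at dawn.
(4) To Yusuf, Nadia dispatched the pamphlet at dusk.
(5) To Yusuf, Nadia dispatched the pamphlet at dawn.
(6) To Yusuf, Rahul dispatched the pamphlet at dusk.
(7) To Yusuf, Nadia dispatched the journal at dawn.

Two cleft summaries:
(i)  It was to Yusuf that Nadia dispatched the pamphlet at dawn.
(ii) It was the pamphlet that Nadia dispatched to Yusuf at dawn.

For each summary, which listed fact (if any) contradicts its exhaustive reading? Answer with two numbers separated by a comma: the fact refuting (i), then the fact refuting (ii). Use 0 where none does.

1, 7

(i): focus "Yusuf". Looking for Nadia as agent and the pamphlet as thing and at dawn as setting with some other recipient — fact (1) has Idris there. Refuted.
(ii): focus "the pamphlet". Looking for Nadia as agent and Yusuf as recipient and at dawn as setting with some other thing — fact (7) has the journal there. Refuted.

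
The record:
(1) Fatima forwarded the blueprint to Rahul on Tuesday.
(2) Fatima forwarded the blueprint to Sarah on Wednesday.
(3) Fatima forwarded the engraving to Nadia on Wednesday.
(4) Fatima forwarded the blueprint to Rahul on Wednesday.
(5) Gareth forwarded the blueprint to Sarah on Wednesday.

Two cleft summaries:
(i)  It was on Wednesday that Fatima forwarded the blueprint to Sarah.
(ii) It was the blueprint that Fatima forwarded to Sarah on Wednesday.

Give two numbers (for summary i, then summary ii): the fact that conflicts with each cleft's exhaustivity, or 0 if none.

(i): focus "on Wednesday". No fact shares same agent, thing, recipient (Fatima / the blueprint / Sarah) with a different setting. 0.
(ii): focus "the blueprint". No fact shares same agent, recipient, setting (Fatima / Sarah / on Wednesday) with a different thing. 0.

0, 0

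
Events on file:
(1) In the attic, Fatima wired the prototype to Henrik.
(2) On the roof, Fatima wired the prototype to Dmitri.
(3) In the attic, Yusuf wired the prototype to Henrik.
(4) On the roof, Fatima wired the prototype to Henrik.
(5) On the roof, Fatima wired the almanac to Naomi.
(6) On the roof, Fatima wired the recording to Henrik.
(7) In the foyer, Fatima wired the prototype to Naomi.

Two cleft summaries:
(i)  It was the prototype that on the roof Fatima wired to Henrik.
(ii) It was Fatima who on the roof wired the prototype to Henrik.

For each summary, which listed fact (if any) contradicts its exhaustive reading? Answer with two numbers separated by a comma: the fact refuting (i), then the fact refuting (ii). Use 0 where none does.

Summary (i) focuses "the prototype" (the thing); background Fatima as agent and Henrik as recipient and on the roof as setting. Fact (6) matches that background with thing = the recording — refutes (i).
Summary (ii) focuses "Fatima" (the agent); background the prototype as thing and Henrik as recipient and on the roof as setting. No fact matches that background with a different agent, so 0.

6, 0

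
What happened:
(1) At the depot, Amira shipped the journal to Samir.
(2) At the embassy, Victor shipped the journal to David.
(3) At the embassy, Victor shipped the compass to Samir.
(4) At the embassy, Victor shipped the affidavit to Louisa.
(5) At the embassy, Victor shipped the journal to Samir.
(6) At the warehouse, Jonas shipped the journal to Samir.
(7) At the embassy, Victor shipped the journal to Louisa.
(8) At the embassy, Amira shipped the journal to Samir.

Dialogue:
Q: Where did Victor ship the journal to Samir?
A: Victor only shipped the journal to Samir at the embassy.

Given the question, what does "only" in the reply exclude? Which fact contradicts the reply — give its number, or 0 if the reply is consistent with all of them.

Answering "Where did ...?" puts focus on the setting — here, "at the embassy".
"Only" then excludes alternative settings while the background — same agent, thing, recipient (Victor / the journal / Samir) — is held fixed.
No listed fact shares that background with another setting. Nothing contradicts the reply.
(Fact (3) would refute a reading with focus on the thing — but that is not what the question asks.)

0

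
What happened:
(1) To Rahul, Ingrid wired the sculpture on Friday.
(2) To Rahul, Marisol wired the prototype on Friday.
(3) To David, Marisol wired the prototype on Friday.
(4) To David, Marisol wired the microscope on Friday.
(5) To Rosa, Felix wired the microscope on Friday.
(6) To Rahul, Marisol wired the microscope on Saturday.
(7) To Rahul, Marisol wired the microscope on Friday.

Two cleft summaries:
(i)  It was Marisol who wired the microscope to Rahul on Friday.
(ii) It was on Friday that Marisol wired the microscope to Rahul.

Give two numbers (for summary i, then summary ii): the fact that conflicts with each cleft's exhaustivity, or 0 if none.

(i): focus "Marisol". No fact shares thing = the microscope, recipient = Rahul, setting = on Friday with a different agent. 0.
(ii): focus "on Friday". Looking for agent = Marisol, thing = the microscope, recipient = Rahul with some other setting — fact (6) has on Saturday there. Refuted.

0, 6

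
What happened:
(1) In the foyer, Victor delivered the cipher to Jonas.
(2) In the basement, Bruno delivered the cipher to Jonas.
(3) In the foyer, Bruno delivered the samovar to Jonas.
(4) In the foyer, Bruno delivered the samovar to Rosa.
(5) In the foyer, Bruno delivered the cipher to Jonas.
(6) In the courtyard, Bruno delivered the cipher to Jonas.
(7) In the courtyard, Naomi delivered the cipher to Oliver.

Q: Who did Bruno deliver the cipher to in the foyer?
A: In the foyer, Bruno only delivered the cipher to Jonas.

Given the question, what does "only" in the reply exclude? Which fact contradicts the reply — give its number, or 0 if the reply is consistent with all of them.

The question "Who did ... to ...?" targets the recipient, so in the reply the focus falls on "Jonas".
So "only" ranges over recipients; the rest (same agent, thing, setting (Bruno / the cipher / in the foyer)) is presupposed.
No fact keeps same agent, thing, setting (Bruno / the cipher / in the foyer) while changing the recipient; every other fact differs on something backgrounded. The reply stands.
(Fact (2) would refute a reading with focus on the setting — but that is not what the question asks.)

0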